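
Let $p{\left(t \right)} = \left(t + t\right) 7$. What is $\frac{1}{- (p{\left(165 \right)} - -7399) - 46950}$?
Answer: $- \frac{1}{56659} \approx -1.7649 \cdot 10^{-5}$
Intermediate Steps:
$p{\left(t \right)} = 14 t$ ($p{\left(t \right)} = 2 t 7 = 14 t$)
$\frac{1}{- (p{\left(165 \right)} - -7399) - 46950} = \frac{1}{- (14 \cdot 165 - -7399) - 46950} = \frac{1}{- (2310 + 7399) - 46950} = \frac{1}{\left(-1\right) 9709 - 46950} = \frac{1}{-9709 - 46950} = \frac{1}{-56659} = - \frac{1}{56659}$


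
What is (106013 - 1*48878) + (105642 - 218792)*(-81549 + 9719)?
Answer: 8127621635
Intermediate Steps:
(106013 - 1*48878) + (105642 - 218792)*(-81549 + 9719) = (106013 - 48878) - 113150*(-71830) = 57135 + 8127564500 = 8127621635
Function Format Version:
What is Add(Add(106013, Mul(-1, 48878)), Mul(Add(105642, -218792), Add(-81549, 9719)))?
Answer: 8127621635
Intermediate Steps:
Add(Add(106013, Mul(-1, 48878)), Mul(Add(105642, -218792), Add(-81549, 9719))) = Add(Add(106013, -48878), Mul(-113150, -71830)) = Add(57135, 8127564500) = 8127621635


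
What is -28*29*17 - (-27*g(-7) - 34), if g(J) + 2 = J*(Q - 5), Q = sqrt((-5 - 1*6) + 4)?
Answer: -12879 - 189*I*sqrt(7) ≈ -12879.0 - 500.05*I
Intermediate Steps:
Q = I*sqrt(7) (Q = sqrt((-5 - 6) + 4) = sqrt(-11 + 4) = sqrt(-7) = I*sqrt(7) ≈ 2.6458*I)
g(J) = -2 + J*(-5 + I*sqrt(7)) (g(J) = -2 + J*(I*sqrt(7) - 5) = -2 + J*(-5 + I*sqrt(7)))
-28*29*17 - (-27*g(-7) - 34) = -28*29*17 - (-27*(-2 - 5*(-7) + I*(-7)*sqrt(7)) - 34) = -812*17 - (-27*(-2 + 35 - 7*I*sqrt(7)) - 34) = -13804 - (-27*(33 - 7*I*sqrt(7)) - 34) = -13804 - ((-891 + 189*I*sqrt(7)) - 34) = -13804 - (-925 + 189*I*sqrt(7)) = -13804 + (925 - 189*I*sqrt(7)) = -12879 - 189*I*sqrt(7)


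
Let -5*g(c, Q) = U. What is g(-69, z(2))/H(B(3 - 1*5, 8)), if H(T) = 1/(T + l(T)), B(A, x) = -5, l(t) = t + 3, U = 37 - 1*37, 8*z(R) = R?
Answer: 0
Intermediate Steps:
z(R) = R/8
U = 0 (U = 37 - 37 = 0)
l(t) = 3 + t
g(c, Q) = 0 (g(c, Q) = -1/5*0 = 0)
H(T) = 1/(3 + 2*T) (H(T) = 1/(T + (3 + T)) = 1/(3 + 2*T))
g(-69, z(2))/H(B(3 - 1*5, 8)) = 0/(1/(3 + 2*(-5))) = 0/(1/(3 - 10)) = 0/(1/(-7)) = 0/(-1/7) = 0*(-7) = 0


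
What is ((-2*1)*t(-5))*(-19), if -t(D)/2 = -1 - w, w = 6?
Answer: 532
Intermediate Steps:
t(D) = 14 (t(D) = -2*(-1 - 1*6) = -2*(-1 - 6) = -2*(-7) = 14)
((-2*1)*t(-5))*(-19) = (-2*1*14)*(-19) = -2*14*(-19) = -28*(-19) = 532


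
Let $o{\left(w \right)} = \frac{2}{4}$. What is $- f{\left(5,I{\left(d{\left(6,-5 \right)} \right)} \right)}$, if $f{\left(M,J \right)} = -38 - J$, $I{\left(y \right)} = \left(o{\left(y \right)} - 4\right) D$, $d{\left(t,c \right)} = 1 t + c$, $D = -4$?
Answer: $52$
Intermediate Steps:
$o{\left(w \right)} = \frac{1}{2}$ ($o{\left(w \right)} = 2 \cdot \frac{1}{4} = \frac{1}{2}$)
$d{\left(t,c \right)} = c + t$ ($d{\left(t,c \right)} = t + c = c + t$)
$I{\left(y \right)} = 14$ ($I{\left(y \right)} = \left(\frac{1}{2} - 4\right) \left(-4\right) = \left(- \frac{7}{2}\right) \left(-4\right) = 14$)
$- f{\left(5,I{\left(d{\left(6,-5 \right)} \right)} \right)} = - (-38 - 14) = \left(-1\right) \left(-52\right) = 52$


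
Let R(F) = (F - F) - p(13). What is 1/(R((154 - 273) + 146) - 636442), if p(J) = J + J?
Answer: -1/636468 ≈ -1.5712e-6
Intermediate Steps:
p(J) = 2*J
R(F) = -26 (R(F) = (F - F) - 2*13 = 0 - 1*26 = 0 - 26 = -26)
1/(R((154 - 273) + 146) - 636442) = 1/(-26 - 636442) = 1/(-636468) = -1/636468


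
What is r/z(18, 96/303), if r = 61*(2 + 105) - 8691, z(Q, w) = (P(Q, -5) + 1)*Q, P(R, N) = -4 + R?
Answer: -1082/135 ≈ -8.0148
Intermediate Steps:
z(Q, w) = Q*(-3 + Q) (z(Q, w) = ((-4 + Q) + 1)*Q = (-3 + Q)*Q = Q*(-3 + Q))
r = -2164 (r = 61*107 - 8691 = 6527 - 8691 = -2164)
r/z(18, 96/303) = -2164*1/(18*(-3 + 18)) = -2164/(18*15) = -2164/270 = -2164*1/270 = -1082/135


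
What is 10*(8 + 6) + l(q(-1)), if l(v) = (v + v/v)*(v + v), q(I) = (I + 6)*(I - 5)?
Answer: 1880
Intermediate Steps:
q(I) = (-5 + I)*(6 + I) (q(I) = (6 + I)*(-5 + I) = (-5 + I)*(6 + I))
l(v) = 2*v*(1 + v) (l(v) = (v + 1)*(2*v) = (1 + v)*(2*v) = 2*v*(1 + v))
10*(8 + 6) + l(q(-1)) = 10*(8 + 6) + 2*(-30 - 1 + (-1)²)*(1 + (-30 - 1 + (-1)²)) = 10*14 + 2*(-30 - 1 + 1)*(1 + (-30 - 1 + 1)) = 140 + 2*(-30)*(1 - 30) = 140 + 2*(-30)*(-29) = 140 + 1740 = 1880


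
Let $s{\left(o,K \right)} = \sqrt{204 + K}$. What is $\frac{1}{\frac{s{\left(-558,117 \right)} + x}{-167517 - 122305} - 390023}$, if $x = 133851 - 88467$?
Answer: $- \frac{32760693836250380}{12777429222180309863779} + \frac{289822 \sqrt{321}}{12777429222180309863779} \approx -2.5639 \cdot 10^{-6}$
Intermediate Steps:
$x = 45384$
$\frac{1}{\frac{s{\left(-558,117 \right)} + x}{-167517 - 122305} - 390023} = \frac{1}{\frac{\sqrt{204 + 117} + 45384}{-167517 - 122305} - 390023} = \frac{1}{\frac{\sqrt{321} + 45384}{-289822} - 390023} = \frac{1}{\left(45384 + \sqrt{321}\right) \left(- \frac{1}{289822}\right) - 390023} = \frac{1}{\left(- \frac{22692}{144911} - \frac{\sqrt{321}}{289822}\right) - 390023} = \frac{1}{- \frac{56518645645}{144911} - \frac{\sqrt{321}}{289822}}$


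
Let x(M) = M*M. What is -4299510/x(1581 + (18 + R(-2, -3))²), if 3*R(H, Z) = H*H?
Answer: -348260310/309513649 ≈ -1.1252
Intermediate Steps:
R(H, Z) = H²/3 (R(H, Z) = (H*H)/3 = H²/3)
x(M) = M²
-4299510/x(1581 + (18 + R(-2, -3))²) = -4299510/(1581 + (18 + (⅓)*(-2)²)²)² = -4299510/(1581 + (18 + (⅓)*4)²)² = -4299510/(1581 + (18 + 4/3)²)² = -4299510/(1581 + (58/3)²)² = -4299510/(1581 + 3364/9)² = -4299510/((17593/9)²) = -4299510/309513649/81 = -4299510*81/309513649 = -348260310/309513649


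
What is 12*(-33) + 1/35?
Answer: -13859/35 ≈ -395.97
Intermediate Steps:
12*(-33) + 1/35 = -396 + 1/35 = -13859/35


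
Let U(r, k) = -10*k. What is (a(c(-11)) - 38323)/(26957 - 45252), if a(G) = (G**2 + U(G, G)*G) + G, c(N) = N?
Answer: 39423/18295 ≈ 2.1549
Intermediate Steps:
a(G) = G - 9*G**2 (a(G) = (G**2 + (-10*G)*G) + G = (G**2 - 10*G**2) + G = -9*G**2 + G = G - 9*G**2)
(a(c(-11)) - 38323)/(26957 - 45252) = (-11*(1 - 9*(-11)) - 38323)/(26957 - 45252) = (-11*(1 + 99) - 38323)/(-18295) = (-11*100 - 38323)*(-1/18295) = (-1100 - 38323)*(-1/18295) = -39423*(-1/18295) = 39423/18295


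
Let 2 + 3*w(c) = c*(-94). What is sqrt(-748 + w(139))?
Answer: 4*I*sqrt(319) ≈ 71.442*I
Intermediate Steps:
w(c) = -2/3 - 94*c/3 (w(c) = -2/3 + (c*(-94))/3 = -2/3 + (-94*c)/3 = -2/3 - 94*c/3)
sqrt(-748 + w(139)) = sqrt(-748 + (-2/3 - 94/3*139)) = sqrt(-748 + (-2/3 - 13066/3)) = sqrt(-748 - 4356) = sqrt(-5104) = 4*I*sqrt(319)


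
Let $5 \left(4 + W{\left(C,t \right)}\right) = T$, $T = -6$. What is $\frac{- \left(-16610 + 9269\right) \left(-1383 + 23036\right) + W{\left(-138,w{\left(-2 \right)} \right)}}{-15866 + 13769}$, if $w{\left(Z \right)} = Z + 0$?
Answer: $- \frac{794773339}{10485} \approx -75801.0$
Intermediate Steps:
$w{\left(Z \right)} = Z$
$W{\left(C,t \right)} = - \frac{26}{5}$ ($W{\left(C,t \right)} = -4 + \frac{1}{5} \left(-6\right) = -4 - \frac{6}{5} = - \frac{26}{5}$)
$\frac{- \left(-16610 + 9269\right) \left(-1383 + 23036\right) + W{\left(-138,w{\left(-2 \right)} \right)}}{-15866 + 13769} = \frac{- \left(-16610 + 9269\right) \left(-1383 + 23036\right) - \frac{26}{5}}{-15866 + 13769} = \frac{- \left(-7341\right) 21653 - \frac{26}{5}}{-2097} = \left(\left(-1\right) \left(-158954673\right) - \frac{26}{5}\right) \left(- \frac{1}{2097}\right) = \left(158954673 - \frac{26}{5}\right) \left(- \frac{1}{2097}\right) = \frac{794773339}{5} \left(- \frac{1}{2097}\right) = - \frac{794773339}{10485}$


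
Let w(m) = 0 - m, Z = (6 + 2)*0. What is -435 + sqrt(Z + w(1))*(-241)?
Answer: -435 - 241*I ≈ -435.0 - 241.0*I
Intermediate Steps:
Z = 0 (Z = 8*0 = 0)
w(m) = -m
-435 + sqrt(Z + w(1))*(-241) = -435 + sqrt(0 - 1*1)*(-241) = -435 + sqrt(0 - 1)*(-241) = -435 + sqrt(-1)*(-241) = -435 + I*(-241) = -435 - 241*I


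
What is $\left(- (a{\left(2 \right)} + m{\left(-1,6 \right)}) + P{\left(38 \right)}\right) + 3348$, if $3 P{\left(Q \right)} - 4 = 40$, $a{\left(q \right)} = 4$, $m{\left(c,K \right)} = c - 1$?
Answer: $\frac{10082}{3} \approx 3360.7$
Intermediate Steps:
$m{\left(c,K \right)} = -1 + c$
$P{\left(Q \right)} = \frac{44}{3}$ ($P{\left(Q \right)} = \frac{4}{3} + \frac{1}{3} \cdot 40 = \frac{4}{3} + \frac{40}{3} = \frac{44}{3}$)
$\left(- (a{\left(2 \right)} + m{\left(-1,6 \right)}) + P{\left(38 \right)}\right) + 3348 = \left(- (4 - 2) + \frac{44}{3}\right) + 3348 = \left(\left(-1\right) 2 + \frac{44}{3}\right) + 3348 = \left(-2 + \frac{44}{3}\right) + 3348 = \frac{38}{3} + 3348 = \frac{10082}{3}$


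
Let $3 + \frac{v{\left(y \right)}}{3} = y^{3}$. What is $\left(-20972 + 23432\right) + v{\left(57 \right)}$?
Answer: $558030$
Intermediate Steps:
$v{\left(y \right)} = -9 + 3 y^{3}$
$\left(-20972 + 23432\right) + v{\left(57 \right)} = \left(-20972 + 23432\right) - \left(9 - 3 \cdot 57^{3}\right) = 2460 + \left(-9 + 3 \cdot 185193\right) = 2460 + \left(-9 + 555579\right) = 2460 + 555570 = 558030$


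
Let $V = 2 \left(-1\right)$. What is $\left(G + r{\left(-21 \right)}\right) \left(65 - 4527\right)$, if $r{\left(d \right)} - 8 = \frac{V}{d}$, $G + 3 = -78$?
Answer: $\frac{6831322}{21} \approx 3.253 \cdot 10^{5}$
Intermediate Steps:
$G = -81$ ($G = -3 - 78 = -81$)
$V = -2$
$r{\left(d \right)} = 8 - \frac{2}{d}$
$\left(G + r{\left(-21 \right)}\right) \left(65 - 4527\right) = \left(-81 + \left(8 - \frac{2}{-21}\right)\right) \left(65 - 4527\right) = \left(-81 + \left(8 - - \frac{2}{21}\right)\right) \left(-4462\right) = \left(-81 + \left(8 + \frac{2}{21}\right)\right) \left(-4462\right) = \left(-81 + \frac{170}{21}\right) \left(-4462\right) = \left(- \frac{1531}{21}\right) \left(-4462\right) = \frac{6831322}{21}$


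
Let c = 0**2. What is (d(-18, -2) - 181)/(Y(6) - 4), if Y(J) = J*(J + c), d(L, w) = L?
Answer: -199/32 ≈ -6.2188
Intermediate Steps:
c = 0
Y(J) = J**2 (Y(J) = J*(J + 0) = J*J = J**2)
(d(-18, -2) - 181)/(Y(6) - 4) = (-18 - 181)/(6**2 - 4) = -199/(36 - 4) = -199/32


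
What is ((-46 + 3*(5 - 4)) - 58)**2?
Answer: 10201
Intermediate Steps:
((-46 + 3*(5 - 4)) - 58)**2 = ((-46 + 3*1) - 58)**2 = ((-46 + 3) - 58)**2 = (-43 - 58)**2 = (-101)**2 = 10201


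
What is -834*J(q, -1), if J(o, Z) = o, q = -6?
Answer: 5004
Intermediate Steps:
-834*J(q, -1) = -834*(-6) = 5004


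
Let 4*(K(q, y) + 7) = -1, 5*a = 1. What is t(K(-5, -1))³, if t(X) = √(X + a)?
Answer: -141*I*√705/200 ≈ -18.719*I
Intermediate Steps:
a = ⅕ (a = (⅕)*1 = ⅕ ≈ 0.20000)
K(q, y) = -29/4 (K(q, y) = -7 + (¼)*(-1) = -7 - ¼ = -29/4)
t(X) = √(⅕ + X) (t(X) = √(X + ⅕) = √(⅕ + X))
t(K(-5, -1))³ = (√(5 + 25*(-29/4))/5)³ = (√(5 - 725/4)/5)³ = (√(-705/4)/5)³ = ((I*√705/2)/5)³ = (I*√705/10)³ = -141*I*√705/200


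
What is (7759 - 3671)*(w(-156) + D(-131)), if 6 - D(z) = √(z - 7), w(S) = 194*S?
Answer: -123694704 - 4088*I*√138 ≈ -1.2369e+8 - 48023.0*I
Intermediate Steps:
D(z) = 6 - √(-7 + z) (D(z) = 6 - √(z - 7) = 6 - √(-7 + z))
(7759 - 3671)*(w(-156) + D(-131)) = (7759 - 3671)*(194*(-156) + (6 - √(-7 - 131))) = 4088*(-30264 + (6 - √(-138))) = 4088*(-30264 + (6 - I*√138)) = 4088*(-30258 - I*√138) = -123694704 - 4088*I*√138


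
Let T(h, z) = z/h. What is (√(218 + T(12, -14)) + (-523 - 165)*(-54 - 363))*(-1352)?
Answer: -387883392 - 676*√7806/3 ≈ -3.8790e+8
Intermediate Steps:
(√(218 + T(12, -14)) + (-523 - 165)*(-54 - 363))*(-1352) = (√(218 - 14/12) + (-523 - 165)*(-54 - 363))*(-1352) = (√(218 - 14*1/12) - 688*(-417))*(-1352) = (√(218 - 7/6) + 286896)*(-1352) = (√(1301/6) + 286896)*(-1352) = (√7806/6 + 286896)*(-1352) = (286896 + √7806/6)*(-1352) = -387883392 - 676*√7806/3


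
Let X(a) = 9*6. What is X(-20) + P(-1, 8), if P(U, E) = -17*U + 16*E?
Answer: 199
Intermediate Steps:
X(a) = 54
X(-20) + P(-1, 8) = 54 + (-17*(-1) + 16*8) = 54 + (17 + 128) = 54 + 145 = 199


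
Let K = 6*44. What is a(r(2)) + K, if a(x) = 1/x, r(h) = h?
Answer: 529/2 ≈ 264.50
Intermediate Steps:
K = 264
a(r(2)) + K = 1/2 + 264 = 529/2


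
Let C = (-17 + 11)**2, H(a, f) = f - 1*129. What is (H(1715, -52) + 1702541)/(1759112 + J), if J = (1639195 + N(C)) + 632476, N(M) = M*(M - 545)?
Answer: 154760/364769 ≈ 0.42427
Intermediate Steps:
H(a, f) = -129 + f (H(a, f) = f - 129 = -129 + f)
C = 36 (C = (-6)**2 = 36)
N(M) = M*(-545 + M)
J = 2253347 (J = (1639195 + 36*(-545 + 36)) + 632476 = (1639195 + 36*(-509)) + 632476 = (1639195 - 18324) + 632476 = 1620871 + 632476 = 2253347)
(H(1715, -52) + 1702541)/(1759112 + J) = ((-129 - 52) + 1702541)/(1759112 + 2253347) = (-181 + 1702541)/4012459 = 1702360*(1/4012459) = 154760/364769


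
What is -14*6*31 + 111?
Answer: -2493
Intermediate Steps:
-14*6*31 + 111 = -84*31 + 111 = -2604 + 111 = -2493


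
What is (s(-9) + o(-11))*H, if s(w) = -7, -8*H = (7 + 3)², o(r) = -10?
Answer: 425/2 ≈ 212.50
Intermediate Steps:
H = -25/2 (H = -(7 + 3)²/8 = -⅛*10² = -⅛*100 = -25/2 ≈ -12.500)
(s(-9) + o(-11))*H = (-7 - 10)*(-25/2) = -17*(-25/2) = 425/2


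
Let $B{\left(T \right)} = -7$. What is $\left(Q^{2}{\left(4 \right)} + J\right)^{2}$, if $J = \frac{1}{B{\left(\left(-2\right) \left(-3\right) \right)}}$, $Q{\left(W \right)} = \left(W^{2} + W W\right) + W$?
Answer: $\frac{82283041}{49} \approx 1.6792 \cdot 10^{6}$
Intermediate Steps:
$Q{\left(W \right)} = W + 2 W^{2}$ ($Q{\left(W \right)} = \left(W^{2} + W^{2}\right) + W = 2 W^{2} + W = W + 2 W^{2}$)
$J = - \frac{1}{7}$ ($J = \frac{1}{-7} = - \frac{1}{7} \approx -0.14286$)
$\left(Q^{2}{\left(4 \right)} + J\right)^{2} = \left(\left(4 \left(1 + 2 \cdot 4\right)\right)^{2} - \frac{1}{7}\right)^{2} = \left(\left(4 \left(1 + 8\right)\right)^{2} - \frac{1}{7}\right)^{2} = \left(\left(4 \cdot 9\right)^{2} - \frac{1}{7}\right)^{2} = \left(36^{2} - \frac{1}{7}\right)^{2} = \left(1296 - \frac{1}{7}\right)^{2} = \left(\frac{9071}{7}\right)^{2} = \frac{82283041}{49}$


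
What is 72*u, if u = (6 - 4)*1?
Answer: 144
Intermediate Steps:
u = 2 (u = 2*1 = 2)
72*u = 72*2 = 144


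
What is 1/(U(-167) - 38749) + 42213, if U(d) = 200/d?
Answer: 273172269112/6471283 ≈ 42213.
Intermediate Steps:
1/(U(-167) - 38749) + 42213 = 1/(200/(-167) - 38749) + 42213 = 1/(200*(-1/167) - 38749) + 42213 = 1/(-200/167 - 38749) + 42213 = 1/(-6471283/167) + 42213 = -167/6471283 + 42213 = 273172269112/6471283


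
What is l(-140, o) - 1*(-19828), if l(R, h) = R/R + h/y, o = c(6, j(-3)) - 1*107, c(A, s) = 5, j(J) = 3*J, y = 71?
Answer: 1407757/71 ≈ 19828.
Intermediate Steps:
o = -102 (o = 5 - 1*107 = 5 - 107 = -102)
l(R, h) = 1 + h/71 (l(R, h) = R/R + h/71 = 1 + h*(1/71) = 1 + h/71)
l(-140, o) - 1*(-19828) = (1 + (1/71)*(-102)) - 1*(-19828) = (1 - 102/71) + 19828 = -31/71 + 19828 = 1407757/71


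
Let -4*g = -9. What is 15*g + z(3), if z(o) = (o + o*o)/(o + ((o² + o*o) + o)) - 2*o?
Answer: 113/4 ≈ 28.250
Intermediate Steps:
g = 9/4 (g = -¼*(-9) = 9/4 ≈ 2.2500)
z(o) = -2*o + (o + o²)/(2*o + 2*o²) (z(o) = (o + o²)/(o + ((o² + o²) + o)) - 2*o = (o + o²)/(o + (2*o² + o)) - 2*o = (o + o²)/(o + (o + 2*o²)) - 2*o = (o + o²)/(2*o + 2*o²) - 2*o = -2*o + (o + o²)/(2*o + 2*o²))
15*g + z(3) = 15*(9/4) + (½ - 2*3) = 135/4 + (½ - 6) = 135/4 - 11/2 = 113/4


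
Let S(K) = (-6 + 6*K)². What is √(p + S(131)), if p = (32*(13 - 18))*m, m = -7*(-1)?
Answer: 4*√37955 ≈ 779.28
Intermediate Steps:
m = 7
p = -1120 (p = (32*(13 - 18))*7 = (32*(-5))*7 = -160*7 = -1120)
√(p + S(131)) = √(-1120 + 36*(-1 + 131)²) = √(-1120 + 36*130²) = √(-1120 + 36*16900) = √(-1120 + 608400) = √607280 = 4*√37955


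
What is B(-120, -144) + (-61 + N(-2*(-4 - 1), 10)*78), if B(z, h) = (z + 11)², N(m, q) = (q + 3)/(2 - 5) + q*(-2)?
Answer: 9922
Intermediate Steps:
N(m, q) = -1 - 7*q/3 (N(m, q) = (3 + q)/(-3) - 2*q = (3 + q)*(-⅓) - 2*q = (-1 - q/3) - 2*q = -1 - 7*q/3)
B(z, h) = (11 + z)²
B(-120, -144) + (-61 + N(-2*(-4 - 1), 10)*78) = (11 - 120)² + (-61 + (-1 - 7/3*10)*78) = (-109)² + (-61 + (-1 - 70/3)*78) = 11881 + (-61 - 73/3*78) = 11881 + (-61 - 1898) = 11881 - 1959 = 9922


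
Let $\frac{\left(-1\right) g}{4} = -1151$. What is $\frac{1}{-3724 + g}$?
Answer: $\frac{1}{880} \approx 0.0011364$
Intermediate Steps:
$g = 4604$ ($g = \left(-4\right) \left(-1151\right) = 4604$)
$\frac{1}{-3724 + g} = \frac{1}{-3724 + 4604} = \frac{1}{880}$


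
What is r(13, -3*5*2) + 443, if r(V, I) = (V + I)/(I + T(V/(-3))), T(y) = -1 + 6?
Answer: 11092/25 ≈ 443.68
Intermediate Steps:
T(y) = 5
r(V, I) = (I + V)/(5 + I) (r(V, I) = (V + I)/(I + 5) = (I + V)/(5 + I))
r(13, -3*5*2) + 443 = (-3*5*2 + 13)/(5 - 3*5*2) + 443 = (-15*2 + 13)/(5 - 15*2) + 443 = (-30 + 13)/(5 - 30) + 443 = -17/(-25) + 443 = -1/25*(-17) + 443 = 17/25 + 443 = 11092/25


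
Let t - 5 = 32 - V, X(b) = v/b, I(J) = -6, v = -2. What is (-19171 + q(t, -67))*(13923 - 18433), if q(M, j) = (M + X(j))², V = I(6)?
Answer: 350638654300/4489 ≈ 7.8111e+7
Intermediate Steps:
V = -6
X(b) = -2/b
t = 43 (t = 5 + (32 - 1*(-6)) = 5 + (32 + 6) = 5 + 38 = 43)
q(M, j) = (M - 2/j)²
(-19171 + q(t, -67))*(13923 - 18433) = (-19171 + (-2 + 43*(-67))²/(-67)²)*(13923 - 18433) = (-19171 + (-2 - 2881)²/4489)*(-4510) = (-19171 + (1/4489)*(-2883)²)*(-4510) = (-19171 + (1/4489)*8311689)*(-4510) = (-19171 + 8311689/4489)*(-4510) = -77746930/4489*(-4510) = 350638654300/4489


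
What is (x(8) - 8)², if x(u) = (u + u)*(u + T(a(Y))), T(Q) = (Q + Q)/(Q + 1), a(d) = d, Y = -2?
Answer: 33856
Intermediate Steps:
T(Q) = 2*Q/(1 + Q) (T(Q) = (2*Q)/(1 + Q) = 2*Q/(1 + Q))
x(u) = 2*u*(4 + u) (x(u) = (u + u)*(u + 2*(-2)/(1 - 2)) = (2*u)*(u + 2*(-2)/(-1)) = (2*u)*(u + 2*(-2)*(-1)) = (2*u)*(u + 4) = (2*u)*(4 + u) = 2*u*(4 + u))
(x(8) - 8)² = (2*8*(4 + 8) - 8)² = (2*8*12 - 8)² = (192 - 8)² = 184² = 33856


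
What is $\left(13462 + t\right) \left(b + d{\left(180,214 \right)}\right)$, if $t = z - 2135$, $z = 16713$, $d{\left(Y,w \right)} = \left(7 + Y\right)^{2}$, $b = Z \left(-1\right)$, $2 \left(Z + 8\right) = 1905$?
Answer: $954046980$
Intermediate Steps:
$Z = \frac{1889}{2}$ ($Z = -8 + \frac{1}{2} \cdot 1905 = -8 + \frac{1905}{2} = \frac{1889}{2} \approx 944.5$)
$b = - \frac{1889}{2}$ ($b = \frac{1889}{2} \left(-1\right) = - \frac{1889}{2} \approx -944.5$)
$t = 14578$ ($t = 16713 - 2135 = 14578$)
$\left(13462 + t\right) \left(b + d{\left(180,214 \right)}\right) = \left(13462 + 14578\right) \left(- \frac{1889}{2} + \left(7 + 180\right)^{2}\right) = 28040 \left(- \frac{1889}{2} + 187^{2}\right) = 28040 \left(- \frac{1889}{2} + 34969\right) = 28040 \cdot \frac{68049}{2} = 954046980$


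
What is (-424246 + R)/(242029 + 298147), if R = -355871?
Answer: -60009/41552 ≈ -1.4442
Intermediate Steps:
(-424246 + R)/(242029 + 298147) = (-424246 - 355871)/(242029 + 298147) = -780117/540176 = -780117*1/540176 = -60009/41552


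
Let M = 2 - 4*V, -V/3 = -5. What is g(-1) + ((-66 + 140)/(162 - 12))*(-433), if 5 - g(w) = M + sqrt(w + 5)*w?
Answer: -11146/75 ≈ -148.61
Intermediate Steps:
V = 15 (V = -3*(-5) = 15)
M = -58 (M = 2 - 4*15 = 2 - 60 = -58)
g(w) = 63 - w*sqrt(5 + w) (g(w) = 5 - (-58 + sqrt(w + 5)*w) = 5 - (-58 + sqrt(5 + w)*w) = 5 - (-58 + w*sqrt(5 + w)) = 5 + (58 - w*sqrt(5 + w)) = 63 - w*sqrt(5 + w))
g(-1) + ((-66 + 140)/(162 - 12))*(-433) = (63 - 1*(-1)*sqrt(5 - 1)) + ((-66 + 140)/(162 - 12))*(-433) = (63 - 1*(-1)*sqrt(4)) + (74/150)*(-433) = (63 - 1*(-1)*2) + (74*(1/150))*(-433) = (63 + 2) + (37/75)*(-433) = 65 - 16021/75 = -11146/75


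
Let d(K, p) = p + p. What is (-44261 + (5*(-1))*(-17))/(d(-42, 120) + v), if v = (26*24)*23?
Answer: -2761/912 ≈ -3.0274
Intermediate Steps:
v = 14352 (v = 624*23 = 14352)
d(K, p) = 2*p
(-44261 + (5*(-1))*(-17))/(d(-42, 120) + v) = (-44261 + (5*(-1))*(-17))/(2*120 + 14352) = (-44261 - 5*(-17))/(240 + 14352) = (-44261 + 85)/14592 = -44176*1/14592 = -2761/912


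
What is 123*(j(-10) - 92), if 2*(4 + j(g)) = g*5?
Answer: -14883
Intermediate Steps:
j(g) = -4 + 5*g/2 (j(g) = -4 + (g*5)/2 = -4 + (5*g)/2 = -4 + 5*g/2)
123*(j(-10) - 92) = 123*((-4 + (5/2)*(-10)) - 92) = 123*((-4 - 25) - 92) = 123*(-29 - 92) = 123*(-121) = -14883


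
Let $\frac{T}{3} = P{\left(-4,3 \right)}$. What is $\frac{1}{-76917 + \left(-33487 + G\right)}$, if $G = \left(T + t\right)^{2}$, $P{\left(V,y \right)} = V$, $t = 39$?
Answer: $- \frac{1}{109675} \approx -9.1179 \cdot 10^{-6}$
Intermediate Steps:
$T = -12$ ($T = 3 \left(-4\right) = -12$)
$G = 729$ ($G = \left(-12 + 39\right)^{2} = 27^{2} = 729$)
$\frac{1}{-76917 + \left(-33487 + G\right)} = \frac{1}{-76917 + \left(-33487 + 729\right)} = \frac{1}{-76917 - 32758} = \frac{1}{-109675} = - \frac{1}{109675}$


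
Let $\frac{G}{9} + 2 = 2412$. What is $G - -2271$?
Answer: $23961$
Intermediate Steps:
$G = 21690$ ($G = -18 + 9 \cdot 2412 = -18 + 21708 = 21690$)
$G - -2271 = 21690 - -2271 = 21690 + 2271 = 23961$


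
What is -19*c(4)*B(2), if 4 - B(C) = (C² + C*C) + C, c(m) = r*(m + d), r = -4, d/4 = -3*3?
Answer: 14592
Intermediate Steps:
d = -36 (d = 4*(-3*3) = 4*(-9) = -36)
c(m) = 144 - 4*m (c(m) = -4*(m - 36) = -4*(-36 + m) = 144 - 4*m)
B(C) = 4 - C - 2*C² (B(C) = 4 - ((C² + C*C) + C) = 4 - ((C² + C²) + C) = 4 - (2*C² + C) = 4 - (C + 2*C²) = 4 + (-C - 2*C²) = 4 - C - 2*C²)
-19*c(4)*B(2) = -19*(144 - 4*4)*(4 - 1*2 - 2*2²) = -19*(144 - 16)*(4 - 2 - 2*4) = -19*128*(4 - 2 - 8) = -2432*(-6) = -1*(-14592) = 14592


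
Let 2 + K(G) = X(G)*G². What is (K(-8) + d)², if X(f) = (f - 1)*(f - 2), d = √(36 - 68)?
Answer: 33154532 + 46064*I*√2 ≈ 3.3155e+7 + 65144.0*I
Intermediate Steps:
d = 4*I*√2 (d = √(-32) = 4*I*√2 ≈ 5.6569*I)
X(f) = (-1 + f)*(-2 + f)
K(G) = -2 + G²*(2 + G² - 3*G) (K(G) = -2 + (2 + G² - 3*G)*G² = -2 + G²*(2 + G² - 3*G))
(K(-8) + d)² = ((-2 + (-8)²*(2 + (-8)² - 3*(-8))) + 4*I*√2)² = ((-2 + 64*(2 + 64 + 24)) + 4*I*√2)² = ((-2 + 64*90) + 4*I*√2)² = ((-2 + 5760) + 4*I*√2)² = (5758 + 4*I*√2)²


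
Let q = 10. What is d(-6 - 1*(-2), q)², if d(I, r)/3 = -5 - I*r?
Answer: 11025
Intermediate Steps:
d(I, r) = -15 - 3*I*r (d(I, r) = 3*(-5 - I*r) = -15 - 3*I*r)
d(-6 - 1*(-2), q)² = (-15 - 3*(-6 - 1*(-2))*10)² = (-15 - 3*(-6 + 2)*10)² = (-15 - 3*(-4)*10)² = (-15 + 120)² = 105² = 11025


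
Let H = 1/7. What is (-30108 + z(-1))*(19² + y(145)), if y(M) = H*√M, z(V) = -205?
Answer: -10942993 - 30313*√145/7 ≈ -1.0995e+7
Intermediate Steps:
H = ⅐ ≈ 0.14286
y(M) = √M/7
(-30108 + z(-1))*(19² + y(145)) = (-30108 - 205)*(19² + √145/7) = -30313*(361 + √145/7) = -10942993 - 30313*√145/7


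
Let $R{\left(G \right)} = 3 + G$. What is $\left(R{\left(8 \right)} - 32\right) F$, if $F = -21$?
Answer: $441$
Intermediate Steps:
$\left(R{\left(8 \right)} - 32\right) F = \left(\left(3 + 8\right) - 32\right) \left(-21\right) = \left(11 - 32\right) \left(-21\right) = \left(-21\right) \left(-21\right) = 441$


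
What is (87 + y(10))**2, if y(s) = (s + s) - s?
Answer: 9409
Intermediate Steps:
y(s) = s (y(s) = 2*s - s = s)
(87 + y(10))**2 = (87 + 10)**2 = 97**2 = 9409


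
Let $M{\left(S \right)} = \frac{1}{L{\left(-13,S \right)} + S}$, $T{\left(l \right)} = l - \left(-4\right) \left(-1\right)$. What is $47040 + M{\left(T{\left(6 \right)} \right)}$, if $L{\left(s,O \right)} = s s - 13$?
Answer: $\frac{7432321}{158} \approx 47040.0$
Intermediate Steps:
$T{\left(l \right)} = -4 + l$ ($T{\left(l \right)} = l - 4 = -4 + l$)
$L{\left(s,O \right)} = -13 + s^{2}$ ($L{\left(s,O \right)} = s^{2} - 13 = -13 + s^{2}$)
$M{\left(S \right)} = \frac{1}{156 + S}$ ($M{\left(S \right)} = \frac{1}{\left(-13 + \left(-13\right)^{2}\right) + S} = \frac{1}{\left(-13 + 169\right) + S} = \frac{1}{156 + S}$)
$47040 + M{\left(T{\left(6 \right)} \right)} = 47040 + \frac{1}{156 + \left(-4 + 6\right)} = 47040 + \frac{1}{156 + 2} = 47040 + \frac{1}{158} = \frac{7432321}{158}$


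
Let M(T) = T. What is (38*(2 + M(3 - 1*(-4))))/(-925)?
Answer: -342/925 ≈ -0.36973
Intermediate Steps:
(38*(2 + M(3 - 1*(-4))))/(-925) = (38*(2 + (3 - 1*(-4))))/(-925) = (38*(2 + (3 + 4)))*(-1/925) = (38*(2 + 7))*(-1/925) = (38*9)*(-1/925) = 342*(-1/925) = -342/925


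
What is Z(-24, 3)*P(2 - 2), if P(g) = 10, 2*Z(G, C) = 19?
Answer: 95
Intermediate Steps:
Z(G, C) = 19/2 (Z(G, C) = (½)*19 = 19/2)
Z(-24, 3)*P(2 - 2) = (19/2)*10 = 95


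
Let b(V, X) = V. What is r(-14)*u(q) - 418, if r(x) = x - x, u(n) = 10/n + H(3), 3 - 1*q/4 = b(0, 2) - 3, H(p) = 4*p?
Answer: -418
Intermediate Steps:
q = 24 (q = 12 - 4*(0 - 3) = 12 - 4*(-3) = 12 + 12 = 24)
u(n) = 12 + 10/n (u(n) = 10/n + 4*3 = 10/n + 12 = 12 + 10/n)
r(x) = 0
r(-14)*u(q) - 418 = 0*(12 + 10/24) - 418 = 0*(12 + 10*(1/24)) - 418 = 0*(12 + 5/12) - 418 = 0*(149/12) - 418 = 0 - 418 = -418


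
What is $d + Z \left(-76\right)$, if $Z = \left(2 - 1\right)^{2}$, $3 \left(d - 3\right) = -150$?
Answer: $-123$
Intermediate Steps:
$d = -47$ ($d = 3 + \frac{1}{3} \left(-150\right) = 3 - 50 = -47$)
$Z = 1$ ($Z = 1^{2} = 1$)
$d + Z \left(-76\right) = -47 + 1 \left(-76\right) = -47 - 76 = -123$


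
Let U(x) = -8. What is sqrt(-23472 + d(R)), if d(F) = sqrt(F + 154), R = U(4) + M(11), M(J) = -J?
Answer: sqrt(-23472 + 3*sqrt(15)) ≈ 153.17*I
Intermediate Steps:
R = -19 (R = -8 - 1*11 = -8 - 11 = -19)
d(F) = sqrt(154 + F)
sqrt(-23472 + d(R)) = sqrt(-23472 + sqrt(154 - 19)) = sqrt(-23472 + sqrt(135)) = sqrt(-23472 + 3*sqrt(15))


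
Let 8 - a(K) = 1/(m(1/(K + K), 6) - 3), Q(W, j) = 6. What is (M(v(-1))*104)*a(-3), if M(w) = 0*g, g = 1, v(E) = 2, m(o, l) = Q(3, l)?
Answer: 0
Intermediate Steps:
m(o, l) = 6
M(w) = 0 (M(w) = 0*1 = 0)
a(K) = 23/3 (a(K) = 8 - 1/(6 - 3) = 8 - 1/3 = 8 - 1*⅓ = 8 - ⅓ = 23/3)
(M(v(-1))*104)*a(-3) = (0*104)*(23/3) = 0*(23/3) = 0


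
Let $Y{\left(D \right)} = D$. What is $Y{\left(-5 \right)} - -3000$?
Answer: $2995$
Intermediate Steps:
$Y{\left(-5 \right)} - -3000 = -5 - -3000 = -5 + 3000 = 2995$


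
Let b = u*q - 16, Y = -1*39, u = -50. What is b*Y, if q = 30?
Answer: 59124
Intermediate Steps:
Y = -39
b = -1516 (b = -50*30 - 16 = -1500 - 16 = -1516)
b*Y = -1516*(-39) = 59124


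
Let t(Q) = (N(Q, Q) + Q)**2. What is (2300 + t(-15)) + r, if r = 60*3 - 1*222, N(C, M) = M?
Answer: 3158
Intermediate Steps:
r = -42 (r = 180 - 222 = -42)
t(Q) = 4*Q**2 (t(Q) = (Q + Q)**2 = (2*Q)**2 = 4*Q**2)
(2300 + t(-15)) + r = (2300 + 4*(-15)**2) - 42 = (2300 + 4*225) - 42 = (2300 + 900) - 42 = 3200 - 42 = 3158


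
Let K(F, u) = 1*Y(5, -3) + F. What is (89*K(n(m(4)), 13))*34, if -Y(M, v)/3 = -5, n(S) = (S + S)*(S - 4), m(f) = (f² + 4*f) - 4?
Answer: 4112334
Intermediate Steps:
m(f) = -4 + f² + 4*f
n(S) = 2*S*(-4 + S) (n(S) = (2*S)*(-4 + S) = 2*S*(-4 + S))
Y(M, v) = 15 (Y(M, v) = -3*(-5) = 15)
K(F, u) = 15 + F (K(F, u) = 1*15 + F = 15 + F)
(89*K(n(m(4)), 13))*34 = (89*(15 + 2*(-4 + 4² + 4*4)*(-4 + (-4 + 4² + 4*4))))*34 = (89*(15 + 2*(-4 + 16 + 16)*(-4 + (-4 + 16 + 16))))*34 = (89*(15 + 2*28*(-4 + 28)))*34 = (89*(15 + 2*28*24))*34 = (89*(15 + 1344))*34 = (89*1359)*34 = 120951*34 = 4112334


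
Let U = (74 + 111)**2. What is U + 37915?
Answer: 72140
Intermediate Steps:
U = 34225 (U = 185**2 = 34225)
U + 37915 = 34225 + 37915 = 72140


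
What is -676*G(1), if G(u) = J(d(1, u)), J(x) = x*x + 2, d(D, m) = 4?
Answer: -12168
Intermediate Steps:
J(x) = 2 + x² (J(x) = x² + 2 = 2 + x²)
G(u) = 18 (G(u) = 2 + 4² = 2 + 16 = 18)
-676*G(1) = -676*18 = -12168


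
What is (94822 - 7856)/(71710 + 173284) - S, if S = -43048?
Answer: 5273294339/122497 ≈ 43048.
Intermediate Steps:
(94822 - 7856)/(71710 + 173284) - S = (94822 - 7856)/(71710 + 173284) - 1*(-43048) = 86966/244994 + 43048 = 86966*(1/244994) + 43048 = 43483/122497 + 43048 = 5273294339/122497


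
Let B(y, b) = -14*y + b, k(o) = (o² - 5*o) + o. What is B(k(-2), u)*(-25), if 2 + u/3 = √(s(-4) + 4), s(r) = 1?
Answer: 4350 - 75*√5 ≈ 4182.3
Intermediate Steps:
k(o) = o² - 4*o
u = -6 + 3*√5 (u = -6 + 3*√(1 + 4) = -6 + 3*√5 ≈ 0.70820)
B(y, b) = b - 14*y
B(k(-2), u)*(-25) = ((-6 + 3*√5) - (-28)*(-4 - 2))*(-25) = ((-6 + 3*√5) - (-28)*(-6))*(-25) = ((-6 + 3*√5) - 14*12)*(-25) = ((-6 + 3*√5) - 168)*(-25) = (-174 + 3*√5)*(-25) = 4350 - 75*√5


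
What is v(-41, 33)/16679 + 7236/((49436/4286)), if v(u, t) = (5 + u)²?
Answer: 129334542210/206135761 ≈ 627.42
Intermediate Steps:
v(-41, 33)/16679 + 7236/((49436/4286)) = (5 - 41)²/16679 + 7236/((49436/4286)) = (-36)²*(1/16679) + 7236/((49436*(1/4286))) = 1296*(1/16679) + 7236/(24718/2143) = 1296/16679 + 7236*(2143/24718) = 1296/16679 + 7753374/12359 = 129334542210/206135761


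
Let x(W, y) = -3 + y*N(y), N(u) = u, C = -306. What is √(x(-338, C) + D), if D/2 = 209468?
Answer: √512569 ≈ 715.94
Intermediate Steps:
x(W, y) = -3 + y² (x(W, y) = -3 + y*y = -3 + y²)
D = 418936 (D = 2*209468 = 418936)
√(x(-338, C) + D) = √((-3 + (-306)²) + 418936) = √((-3 + 93636) + 418936) = √(93633 + 418936) = √512569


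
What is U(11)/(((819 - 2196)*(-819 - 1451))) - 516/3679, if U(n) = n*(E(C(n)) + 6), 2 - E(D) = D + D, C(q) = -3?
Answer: -806170537/5749890705 ≈ -0.14021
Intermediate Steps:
E(D) = 2 - 2*D (E(D) = 2 - (D + D) = 2 - 2*D)
U(n) = 14*n (U(n) = n*((2 - 2*(-3)) + 6) = n*((2 + 6) + 6) = n*(8 + 6) = n*14 = 14*n)
U(11)/(((819 - 2196)*(-819 - 1451))) - 516/3679 = (14*11)/(((819 - 2196)*(-819 - 1451))) - 516/3679 = 154/((-1377*(-2270))) - 516*1/3679 = 154/3125790 - 516/3679 = 154*(1/3125790) - 516/3679 = 77/1562895 - 516/3679 = -806170537/5749890705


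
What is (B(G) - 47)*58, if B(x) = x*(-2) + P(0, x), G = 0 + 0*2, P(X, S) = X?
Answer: -2726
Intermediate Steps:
G = 0 (G = 0 + 0 = 0)
B(x) = -2*x (B(x) = x*(-2) + 0 = -2*x + 0 = -2*x)
(B(G) - 47)*58 = (-2*0 - 47)*58 = (0 - 47)*58 = -47*58 = -2726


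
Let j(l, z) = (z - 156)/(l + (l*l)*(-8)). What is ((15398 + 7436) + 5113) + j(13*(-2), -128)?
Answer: 75932141/2717 ≈ 27947.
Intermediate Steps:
j(l, z) = (-156 + z)/(l - 8*l**2) (j(l, z) = (-156 + z)/(l + l**2*(-8)) = (-156 + z)/(l - 8*l**2))
((15398 + 7436) + 5113) + j(13*(-2), -128) = ((15398 + 7436) + 5113) + (156 - 1*(-128))/(((13*(-2)))*(-1 + 8*(13*(-2)))) = (22834 + 5113) + (156 + 128)/((-26)*(-1 + 8*(-26))) = 27947 - 1/26*284/(-1 - 208) = 27947 - 1/26*284/(-209) = 27947 - 1/26*(-1/209)*284 = 27947 + 142/2717 = 75932141/2717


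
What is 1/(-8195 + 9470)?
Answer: 1/1275 ≈ 0.00078431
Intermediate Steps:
1/(-8195 + 9470) = 1/1275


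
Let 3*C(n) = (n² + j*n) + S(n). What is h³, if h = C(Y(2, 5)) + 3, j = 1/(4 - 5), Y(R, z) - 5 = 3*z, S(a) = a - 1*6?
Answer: 65450827/27 ≈ 2.4241e+6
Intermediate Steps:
S(a) = -6 + a (S(a) = a - 6 = -6 + a)
Y(R, z) = 5 + 3*z
j = -1 (j = 1/(-1) = -1)
C(n) = -2 + n²/3 (C(n) = ((n² - n) + (-6 + n))/3 = (-6 + n²)/3 = -2 + n²/3)
h = 403/3 (h = (-2 + (5 + 3*5)²/3) + 3 = (-2 + (5 + 15)²/3) + 3 = (-2 + (⅓)*20²) + 3 = (-2 + (⅓)*400) + 3 = (-2 + 400/3) + 3 = 394/3 + 3 = 403/3 ≈ 134.33)
h³ = (403/3)³ = 65450827/27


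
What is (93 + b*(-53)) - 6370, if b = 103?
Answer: -11736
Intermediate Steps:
(93 + b*(-53)) - 6370 = (93 + 103*(-53)) - 6370 = (93 - 5459) - 6370 = -5366 - 6370 = -11736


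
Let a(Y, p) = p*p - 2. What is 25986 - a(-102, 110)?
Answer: 13888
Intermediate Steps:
a(Y, p) = -2 + p² (a(Y, p) = p² - 2 = -2 + p²)
25986 - a(-102, 110) = 25986 - (-2 + 110²) = 25986 - (-2 + 12100) = 25986 - 1*12098 = 25986 - 12098 = 13888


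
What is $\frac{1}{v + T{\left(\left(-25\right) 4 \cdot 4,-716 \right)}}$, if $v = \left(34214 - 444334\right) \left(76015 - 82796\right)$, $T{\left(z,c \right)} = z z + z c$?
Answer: $\frac{1}{2781470120} \approx 3.5952 \cdot 10^{-10}$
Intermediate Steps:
$T{\left(z,c \right)} = z^{2} + c z$
$v = 2781023720$ ($v = \left(-410120\right) \left(-6781\right) = 2781023720$)
$\frac{1}{v + T{\left(\left(-25\right) 4 \cdot 4,-716 \right)}} = \frac{1}{2781023720 + \left(-25\right) 4 \cdot 4 \left(-716 + \left(-25\right) 4 \cdot 4\right)} = \frac{1}{2781023720 + \left(-100\right) 4 \left(-716 - 400\right)} = \frac{1}{2781023720 - 400 \left(-716 - 400\right)} = \frac{1}{2781023720 - -446400} = \frac{1}{2781023720 + 446400} = \frac{1}{2781470120}$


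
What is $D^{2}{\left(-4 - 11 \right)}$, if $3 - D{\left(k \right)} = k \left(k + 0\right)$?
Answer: $49284$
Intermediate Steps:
$D{\left(k \right)} = 3 - k^{2}$ ($D{\left(k \right)} = 3 - k \left(k + 0\right) = 3 - k k = 3 - k^{2}$)
$D^{2}{\left(-4 - 11 \right)} = \left(3 - \left(-4 - 11\right)^{2}\right)^{2} = \left(3 - \left(-15\right)^{2}\right)^{2} = \left(3 - 225\right)^{2} = \left(-222\right)^{2} = 49284$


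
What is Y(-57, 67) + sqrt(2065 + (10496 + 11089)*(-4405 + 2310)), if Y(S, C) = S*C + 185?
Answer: -3634 + I*sqrt(45218510) ≈ -3634.0 + 6724.5*I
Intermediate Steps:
Y(S, C) = 185 + C*S (Y(S, C) = C*S + 185 = 185 + C*S)
Y(-57, 67) + sqrt(2065 + (10496 + 11089)*(-4405 + 2310)) = (185 + 67*(-57)) + sqrt(2065 + (10496 + 11089)*(-4405 + 2310)) = (185 - 3819) + sqrt(2065 + 21585*(-2095)) = -3634 + sqrt(2065 - 45220575) = -3634 + sqrt(-45218510) = -3634 + I*sqrt(45218510)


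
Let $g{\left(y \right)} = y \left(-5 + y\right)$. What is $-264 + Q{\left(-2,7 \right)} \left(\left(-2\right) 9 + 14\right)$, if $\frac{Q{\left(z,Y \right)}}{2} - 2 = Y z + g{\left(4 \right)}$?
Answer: $-136$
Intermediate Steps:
$Q{\left(z,Y \right)} = -4 + 2 Y z$ ($Q{\left(z,Y \right)} = 4 + 2 \left(Y z + 4 \left(-5 + 4\right)\right) = 4 + 2 \left(Y z + 4 \left(-1\right)\right) = 4 + 2 \left(Y z - 4\right) = 4 + 2 \left(-4 + Y z\right) = 4 + \left(-8 + 2 Y z\right) = -4 + 2 Y z$)
$-264 + Q{\left(-2,7 \right)} \left(\left(-2\right) 9 + 14\right) = -264 + \left(-4 + 2 \cdot 7 \left(-2\right)\right) \left(\left(-2\right) 9 + 14\right) = -264 + \left(-4 - 28\right) \left(-18 + 14\right) = -264 - -128 = -264 + 128 = -136$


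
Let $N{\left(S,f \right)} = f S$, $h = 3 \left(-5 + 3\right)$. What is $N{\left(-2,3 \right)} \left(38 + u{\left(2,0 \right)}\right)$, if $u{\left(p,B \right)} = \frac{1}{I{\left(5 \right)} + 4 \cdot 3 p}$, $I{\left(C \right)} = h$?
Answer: $- \frac{685}{3} \approx -228.33$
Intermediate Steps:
$h = -6$ ($h = 3 \left(-2\right) = -6$)
$I{\left(C \right)} = -6$
$u{\left(p,B \right)} = \frac{1}{-6 + 12 p}$ ($u{\left(p,B \right)} = \frac{1}{-6 + 4 \cdot 3 p} = \frac{1}{-6 + 12 p}$)
$N{\left(S,f \right)} = S f$
$N{\left(-2,3 \right)} \left(38 + u{\left(2,0 \right)}\right) = \left(-2\right) 3 \left(38 + \frac{1}{6 \left(-1 + 2 \cdot 2\right)}\right) = - 6 \left(38 + \frac{1}{6 \left(-1 + 4\right)}\right) = - 6 \left(38 + \frac{1}{6 \cdot 3}\right) = - 6 \left(38 + \frac{1}{6} \cdot \frac{1}{3}\right) = - 6 \left(38 + \frac{1}{18}\right) = \left(-6\right) \frac{685}{18} = - \frac{685}{3}$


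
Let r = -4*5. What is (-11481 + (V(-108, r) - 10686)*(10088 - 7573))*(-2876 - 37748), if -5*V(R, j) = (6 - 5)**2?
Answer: 1092268618976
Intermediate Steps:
r = -20
V(R, j) = -1/5 (V(R, j) = -(6 - 5)**2/5 = -1/5*1**2 = -1/5*1 = -1/5)
(-11481 + (V(-108, r) - 10686)*(10088 - 7573))*(-2876 - 37748) = (-11481 + (-1/5 - 10686)*(10088 - 7573))*(-2876 - 37748) = (-11481 - 53431/5*2515)*(-40624) = (-11481 - 26875793)*(-40624) = -26887274*(-40624) = 1092268618976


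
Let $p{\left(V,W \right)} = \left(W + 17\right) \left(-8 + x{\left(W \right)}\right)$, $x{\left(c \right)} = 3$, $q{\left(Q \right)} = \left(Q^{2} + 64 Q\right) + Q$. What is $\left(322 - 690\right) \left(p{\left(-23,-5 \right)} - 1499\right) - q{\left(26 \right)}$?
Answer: $571346$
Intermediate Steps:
$q{\left(Q \right)} = Q^{2} + 65 Q$
$p{\left(V,W \right)} = -85 - 5 W$ ($p{\left(V,W \right)} = \left(W + 17\right) \left(-8 + 3\right) = \left(17 + W\right) \left(-5\right) = -85 - 5 W$)
$\left(322 - 690\right) \left(p{\left(-23,-5 \right)} - 1499\right) - q{\left(26 \right)} = \left(322 - 690\right) \left(\left(-85 - -25\right) - 1499\right) - 26 \left(65 + 26\right) = - 368 \left(\left(-85 + 25\right) - 1499\right) - 26 \cdot 91 = - 368 \left(-60 - 1499\right) - 2366 = \left(-368\right) \left(-1559\right) - 2366 = 573712 - 2366 = 571346$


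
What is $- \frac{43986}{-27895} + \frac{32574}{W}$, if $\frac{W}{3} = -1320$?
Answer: $- \frac{24482239}{3682140} \approx -6.6489$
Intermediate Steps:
$W = -3960$ ($W = 3 \left(-1320\right) = -3960$)
$- \frac{43986}{-27895} + \frac{32574}{W} = - \frac{43986}{-27895} + \frac{32574}{-3960} = \left(-43986\right) \left(- \frac{1}{27895}\right) + 32574 \left(- \frac{1}{3960}\right) = \frac{43986}{27895} - \frac{5429}{660} = - \frac{24482239}{3682140}$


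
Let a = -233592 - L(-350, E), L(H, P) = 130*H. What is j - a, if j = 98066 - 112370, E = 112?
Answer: 173788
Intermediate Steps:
j = -14304
a = -188092 (a = -233592 - 130*(-350) = -233592 - 1*(-45500) = -233592 + 45500 = -188092)
j - a = -14304 - 1*(-188092) = -14304 + 188092 = 173788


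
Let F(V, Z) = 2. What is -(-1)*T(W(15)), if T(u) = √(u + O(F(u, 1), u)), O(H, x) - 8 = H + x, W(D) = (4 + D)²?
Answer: 2*√183 ≈ 27.056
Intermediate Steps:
O(H, x) = 8 + H + x (O(H, x) = 8 + (H + x) = 8 + H + x)
T(u) = √(10 + 2*u) (T(u) = √(u + (8 + 2 + u)) = √(u + (10 + u)) = √(10 + 2*u))
-(-1)*T(W(15)) = -(-1)*√(10 + 2*(4 + 15)²) = -(-1)*√(10 + 2*19²) = -(-1)*√(10 + 2*361) = -(-1)*√(10 + 722) = -(-1)*√732 = -(-1)*2*√183 = -(-2)*√183 = 2*√183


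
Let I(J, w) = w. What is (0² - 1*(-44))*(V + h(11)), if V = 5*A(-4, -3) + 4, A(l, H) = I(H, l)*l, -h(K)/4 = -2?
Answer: 4048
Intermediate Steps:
h(K) = 8 (h(K) = -4*(-2) = 8)
A(l, H) = l² (A(l, H) = l*l = l²)
V = 84 (V = 5*(-4)² + 4 = 5*16 + 4 = 80 + 4 = 84)
(0² - 1*(-44))*(V + h(11)) = (0² - 1*(-44))*(84 + 8) = (0 + 44)*92 = 44*92 = 4048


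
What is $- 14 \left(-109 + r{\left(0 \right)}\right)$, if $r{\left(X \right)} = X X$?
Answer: $1526$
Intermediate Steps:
$r{\left(X \right)} = X^{2}$
$- 14 \left(-109 + r{\left(0 \right)}\right) = - 14 \left(-109 + 0^{2}\right) = - 14 \left(-109 + 0\right) = \left(-14\right) \left(-109\right) = 1526$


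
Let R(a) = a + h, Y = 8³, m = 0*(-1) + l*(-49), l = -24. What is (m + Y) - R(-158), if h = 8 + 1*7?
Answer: 1831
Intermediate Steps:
h = 15 (h = 8 + 7 = 15)
m = 1176 (m = 0*(-1) - 24*(-49) = 0 + 1176 = 1176)
Y = 512
R(a) = 15 + a (R(a) = a + 15 = 15 + a)
(m + Y) - R(-158) = (1176 + 512) - (15 - 158) = 1688 - 1*(-143) = 1688 + 143 = 1831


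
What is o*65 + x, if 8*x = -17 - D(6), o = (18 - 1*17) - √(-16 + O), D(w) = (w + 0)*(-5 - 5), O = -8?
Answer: 563/8 - 130*I*√6 ≈ 70.375 - 318.43*I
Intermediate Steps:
D(w) = -10*w (D(w) = w*(-10) = -10*w)
o = 1 - 2*I*√6 (o = (18 - 1*17) - √(-16 - 8) = (18 - 17) - √(-24) = 1 - 2*I*√6 ≈ 1.0 - 4.899*I)
x = 43/8 (x = (-17 - (-10)*6)/8 = (-17 - 1*(-60))/8 = (-17 + 60)/8 = (⅛)*43 = 43/8 ≈ 5.3750)
o*65 + x = (1 - 2*I*√6)*65 + 43/8 = (65 - 130*I*√6) + 43/8 = 563/8 - 130*I*√6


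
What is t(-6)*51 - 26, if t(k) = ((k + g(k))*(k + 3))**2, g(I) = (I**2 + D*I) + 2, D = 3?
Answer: 89938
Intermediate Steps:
g(I) = 2 + I**2 + 3*I (g(I) = (I**2 + 3*I) + 2 = 2 + I**2 + 3*I)
t(k) = (3 + k)**2*(2 + k**2 + 4*k)**2 (t(k) = ((k + (2 + k**2 + 3*k))*(k + 3))**2 = ((2 + k**2 + 4*k)*(3 + k))**2 = ((3 + k)*(2 + k**2 + 4*k))**2 = (3 + k)**2*(2 + k**2 + 4*k)**2)
t(-6)*51 - 26 = ((3 - 6)**2*(2 + (-6)**2 + 4*(-6))**2)*51 - 26 = ((-3)**2*(2 + 36 - 24)**2)*51 - 26 = (9*14**2)*51 - 26 = (9*196)*51 - 26 = 1764*51 - 26 = 89964 - 26 = 89938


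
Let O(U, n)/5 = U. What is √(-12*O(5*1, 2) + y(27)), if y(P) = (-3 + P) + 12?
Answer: 2*I*√66 ≈ 16.248*I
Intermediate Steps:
y(P) = 9 + P
O(U, n) = 5*U
√(-12*O(5*1, 2) + y(27)) = √(-60*5*1 + (9 + 27)) = √(-60*5 + 36) = √(-12*25 + 36) = √(-300 + 36) = √(-264) = 2*I*√66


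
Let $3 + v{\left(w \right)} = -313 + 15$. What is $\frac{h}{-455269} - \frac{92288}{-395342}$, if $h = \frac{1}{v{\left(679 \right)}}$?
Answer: $\frac{147055533749}{629954349493} \approx 0.23344$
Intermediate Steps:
$v{\left(w \right)} = -301$ ($v{\left(w \right)} = -3 + \left(-313 + 15\right) = -3 - 298 = -301$)
$h = - \frac{1}{301}$ ($h = \frac{1}{-301} = - \frac{1}{301} \approx -0.0033223$)
$\frac{h}{-455269} - \frac{92288}{-395342} = - \frac{1}{301 \left(-455269\right)} - \frac{92288}{-395342} = \left(- \frac{1}{301}\right) \left(- \frac{1}{455269}\right) - - \frac{46144}{197671} = \frac{1}{137035969} + \frac{46144}{197671} = \frac{147055533749}{629954349493}$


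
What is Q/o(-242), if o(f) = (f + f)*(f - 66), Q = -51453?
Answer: -51453/149072 ≈ -0.34516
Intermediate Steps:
o(f) = 2*f*(-66 + f) (o(f) = (2*f)*(-66 + f) = 2*f*(-66 + f))
Q/o(-242) = -51453*(-1/(484*(-66 - 242))) = -51453/(2*(-242)*(-308)) = -51453/149072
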